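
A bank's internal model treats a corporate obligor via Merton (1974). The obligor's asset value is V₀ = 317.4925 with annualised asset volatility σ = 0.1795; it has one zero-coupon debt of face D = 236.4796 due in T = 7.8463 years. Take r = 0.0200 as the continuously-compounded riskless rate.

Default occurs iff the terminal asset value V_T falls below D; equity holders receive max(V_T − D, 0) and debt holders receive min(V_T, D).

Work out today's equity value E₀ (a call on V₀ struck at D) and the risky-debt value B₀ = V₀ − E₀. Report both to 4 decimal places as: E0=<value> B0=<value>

E0=127.9509 B0=189.5416

Apply the equity-as-call identities (strike 236.4796, horizon 7.8463 years):
d₁ = [ln(V₀/D) + (r + σ²/2)T] / (σ√T)
   = [ln(317.4925/236.4796) + (0.0200 + 0.5·0.1795²)·7.8463] / (0.1795·√7.8463)
   = [0.294592 + 0.283331] / 0.502802 = 1.149405
d₂ = d₁ − σ√T = 1.149405 − 0.502802 = 0.646603
N(d₁) = 0.874806,  N(d₂) = 0.741056,  e^(−rT) = 0.854767
E₀ = V₀·N(d₁) − D·e^(−rT)·N(d₂)
   = 317.4925·0.874806 − 236.4796·0.854767·0.741056 = 127.950890
B₀ = V₀ − E₀ = 317.4925 − 127.950890 = 189.541610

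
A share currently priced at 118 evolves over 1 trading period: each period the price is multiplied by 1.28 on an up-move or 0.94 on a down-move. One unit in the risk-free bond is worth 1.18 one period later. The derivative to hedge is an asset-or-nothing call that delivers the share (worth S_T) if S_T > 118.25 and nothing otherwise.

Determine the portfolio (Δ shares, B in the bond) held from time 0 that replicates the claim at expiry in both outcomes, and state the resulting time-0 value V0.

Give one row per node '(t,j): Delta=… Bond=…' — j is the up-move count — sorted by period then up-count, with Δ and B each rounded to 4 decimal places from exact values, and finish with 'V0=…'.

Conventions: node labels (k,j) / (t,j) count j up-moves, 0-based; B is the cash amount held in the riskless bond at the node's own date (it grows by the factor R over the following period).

Risk-neutral probability p* = (R−d)/(u−d) = (1.18−0.94)/(1.28−0.94) = 0.7059.
Expiry values: V(1,0)=0.0000, V(1,1)=151.0400
(0,0): S=118.0000. Δ = (V_up−V_dn)/(S_up−S_dn) = (151.0400−0.0000)/(151.0400−110.9200) = 3.7647. V = [p*·151.0400 + (1−p*)·0.0000]/1.18 = 90.3529. B = V − Δ·S = -353.8824.
As a check, the time-0 holding Δ(0,0)·S0 + B(0,0) comes to 90.3529 — exactly V0.

(0,0): Delta=3.7647 Bond=-353.8824
V0=90.3529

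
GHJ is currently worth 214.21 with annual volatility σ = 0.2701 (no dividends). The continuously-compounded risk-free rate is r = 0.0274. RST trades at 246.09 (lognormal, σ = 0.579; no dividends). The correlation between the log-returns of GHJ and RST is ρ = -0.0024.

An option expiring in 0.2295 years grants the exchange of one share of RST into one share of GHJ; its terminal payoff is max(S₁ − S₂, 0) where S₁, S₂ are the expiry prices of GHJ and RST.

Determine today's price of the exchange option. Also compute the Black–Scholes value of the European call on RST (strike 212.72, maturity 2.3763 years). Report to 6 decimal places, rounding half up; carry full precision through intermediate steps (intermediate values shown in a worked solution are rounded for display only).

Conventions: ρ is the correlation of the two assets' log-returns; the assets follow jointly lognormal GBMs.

σ_eff = √(σ₁² + σ₂² − 2ρσ₁σ₂) = √(0.2701² + 0.579² − 2·-0.0024·0.2701·0.579) = 0.639489
d₁ = (ln(S₁/S₂) + (q₂ − q₁ + σ_eff²/2)T) / (σ_eff√T) = (ln(214.21/246.09) + (0.0 − 0.0 + 0.204473)·0.2295) / 0.306354 = -0.299699
d₂ = d₁ − σ_eff√T = -0.299699 − 0.306354 = -0.606053
N(d₁) = 0.382204,  N(d₂) = 0.272240
V = S₁·e^{−q₁T}·N(d₁) − S₂·e^{−q₂T}·N(d₂) = 81.871826 − 66.995493 = 14.876333
[vanilla: RST call K=212.72]
σ√T = 0.579·√2.3763 = 0.892543
d₁ = (ln(S/K) + (r+σ²/2)T) / (σ√T) = (ln(246.09/212.72) + (0.0274+0.579²/2)·2.3763) / 0.892543 = (0.145721 + 0.463427) / 0.892543 = 0.682486
d₂ = d₁ − σ√T = 0.682486 − 0.892543 = -0.210058
e^{−rT} = 0.936964
N(d₁) = 0.752534,  N(d₂) = 0.416811
price = S·N(d₁) − K·e^{−rT}·N(d₂) = 185.191097 − 83.075070 = 102.116027

exchange price = 14.876333
price(RST call K=212.72) = 102.116027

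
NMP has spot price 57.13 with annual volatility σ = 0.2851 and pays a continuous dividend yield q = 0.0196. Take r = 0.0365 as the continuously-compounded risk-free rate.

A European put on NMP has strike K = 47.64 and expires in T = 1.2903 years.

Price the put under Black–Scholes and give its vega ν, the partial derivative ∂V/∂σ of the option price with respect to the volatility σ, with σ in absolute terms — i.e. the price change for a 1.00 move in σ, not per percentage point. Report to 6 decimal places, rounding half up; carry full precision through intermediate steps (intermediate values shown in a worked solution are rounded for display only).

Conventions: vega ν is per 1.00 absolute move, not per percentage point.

σ√T = 0.2851·√1.2903 = 0.323849
d₁ = (ln(S/K) + (r−q+σ²/2)T) / (σ√T) = (ln(57.13/47.64) + (0.0365−0.0196+0.2851²/2)·1.2903) / 0.323849 = (0.181657 + 0.074245) / 0.323849 = 0.790189
d₂ = d₁ − σ√T = 0.790189 − 0.323849 = 0.466340
e^{−rT} = 0.953996
e^{−qT} = 0.975027
N(−d₁) = 0.214709,  N(−d₂) = 0.320486
Put price V = K·e^{−rT}·N(−d₂) − S·e^{−qT}·N(−d₁) = 14.565574 − 11.959991 = 2.605583
φ(d₁) = (1/√(2π))·e^{−d₁²/2} = 0.291960
ν = S·e^{−qT}·φ(d₁)·√T = 18.473538

price = 2.605583
ν = 18.473538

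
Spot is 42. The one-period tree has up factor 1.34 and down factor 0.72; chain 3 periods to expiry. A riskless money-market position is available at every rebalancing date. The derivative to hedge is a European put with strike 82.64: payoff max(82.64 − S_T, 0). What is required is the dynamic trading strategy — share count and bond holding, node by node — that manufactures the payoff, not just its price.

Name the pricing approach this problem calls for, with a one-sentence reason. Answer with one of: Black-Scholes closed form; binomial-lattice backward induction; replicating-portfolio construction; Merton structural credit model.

Key observation: the task asks for the hedge itself — share and bond holdings at every node of the 3-period tree on spot 42 with factors 1.34/0.72 — which is exactly what the replicating-portfolio construction produces.

framework: replicating-portfolio construction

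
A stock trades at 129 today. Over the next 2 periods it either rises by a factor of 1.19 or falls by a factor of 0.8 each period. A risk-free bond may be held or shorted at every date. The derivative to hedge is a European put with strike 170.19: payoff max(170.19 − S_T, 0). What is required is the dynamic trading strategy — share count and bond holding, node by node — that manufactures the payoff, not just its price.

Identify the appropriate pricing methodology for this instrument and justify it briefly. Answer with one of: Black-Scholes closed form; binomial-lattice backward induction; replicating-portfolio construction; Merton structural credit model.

Key observation: the mandate to exhibit the hedge at every date and state singles out the replicating-portfolio construction on the 2-period tree with factors 1.19 and 0.8 from 129.

framework: replicating-portfolio construction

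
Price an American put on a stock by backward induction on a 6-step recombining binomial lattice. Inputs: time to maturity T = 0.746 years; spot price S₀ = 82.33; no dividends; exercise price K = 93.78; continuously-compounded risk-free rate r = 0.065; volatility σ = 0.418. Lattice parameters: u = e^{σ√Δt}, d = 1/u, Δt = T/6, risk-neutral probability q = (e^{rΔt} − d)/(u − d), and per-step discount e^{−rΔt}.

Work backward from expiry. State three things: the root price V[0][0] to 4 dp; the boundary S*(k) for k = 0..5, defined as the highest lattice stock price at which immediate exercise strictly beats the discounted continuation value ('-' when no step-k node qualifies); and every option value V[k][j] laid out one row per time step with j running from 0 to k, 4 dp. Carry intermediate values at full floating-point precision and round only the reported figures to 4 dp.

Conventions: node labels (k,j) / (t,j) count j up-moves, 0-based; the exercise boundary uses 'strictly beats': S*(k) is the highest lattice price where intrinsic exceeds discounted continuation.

price = 17.3704
boundary = - - 61.3107 52.9085 61.3107 71.0472
tree:
17.3704
24.1996 10.5681
32.4693 16.0148 5.0884
40.8715 23.3657 8.6485 1.4768
48.1223 32.4693 14.3014 2.9230 0.0000
54.3794 40.8715 22.7328 5.7852 0.0000 0.0000
59.7790 48.1223 32.4693 11.4500 0.0000 0.0000 0.0000

Δt=0.12433, u=1.15881, d=0.86296, q=0.49065, disc=e^(-rΔt)=0.99195
k=6 terminal: V=max(K-S,0) → 59.7790 48.1223 32.4693 11.4500 0.0000 0.0000 0.0000
k=5: j=0 S=39.4006 intr=54.3794 cont=53.6245 V=54.3794[EX]; j=1 S=52.9085 intr=40.8715 cont=40.1167 V=40.8715[EX]; j=2 S=71.0472 intr=22.7328 cont=21.9779 V=22.7328[EX]; j=3 S=95.4045 intr=0.0000 cont=5.7852 V=5.7852[hold]; j=4 S=128.1124 intr=0.0000 cont=0.0000 V=0.0000[hold]; j=5 S=172.0335 intr=0.0000 cont=0.0000 V=0.0000[hold]  S*(5)=71.0472
k=4: j=0 S=45.6577 intr=48.1223 cont=47.3674 V=48.1223[EX]; j=1 S=61.3107 intr=32.4693 cont=31.7145 V=32.4693[EX]; j=2 S=82.3300 intr=11.4500 cont=14.3014 V=14.3014[hold]; j=3 S=110.5554 intr=0.0000 cont=2.9230 V=2.9230[hold]; j=4 S=148.4574 intr=0.0000 cont=0.0000 V=0.0000[hold]  S*(4)=61.3107
k=3: j=0 S=52.9085 intr=40.8715 cont=40.1167 V=40.8715[EX]; j=1 S=71.0472 intr=22.7328 cont=23.3657 V=23.3657[hold]; j=2 S=95.4045 intr=0.0000 cont=8.6485 V=8.6485[hold]; j=3 S=128.1124 intr=0.0000 cont=1.4768 V=1.4768[hold]  S*(3)=52.9085
k=2: j=0 S=61.3107 intr=32.4693 cont=32.0225 V=32.4693[EX]; j=1 S=82.3300 intr=11.4500 cont=16.0148 V=16.0148[hold]; j=2 S=110.5554 intr=0.0000 cont=5.0884 V=5.0884[hold]  S*(2)=61.3107
k=1: j=0 S=71.0472 intr=22.7328 cont=24.1996 V=24.1996[hold]; j=1 S=95.4045 intr=0.0000 cont=10.5681 V=10.5681[hold]  S*(1)=-
k=0: j=0 S=82.3300 intr=11.4500 cont=17.3704 V=17.3704[hold]  S*(0)=-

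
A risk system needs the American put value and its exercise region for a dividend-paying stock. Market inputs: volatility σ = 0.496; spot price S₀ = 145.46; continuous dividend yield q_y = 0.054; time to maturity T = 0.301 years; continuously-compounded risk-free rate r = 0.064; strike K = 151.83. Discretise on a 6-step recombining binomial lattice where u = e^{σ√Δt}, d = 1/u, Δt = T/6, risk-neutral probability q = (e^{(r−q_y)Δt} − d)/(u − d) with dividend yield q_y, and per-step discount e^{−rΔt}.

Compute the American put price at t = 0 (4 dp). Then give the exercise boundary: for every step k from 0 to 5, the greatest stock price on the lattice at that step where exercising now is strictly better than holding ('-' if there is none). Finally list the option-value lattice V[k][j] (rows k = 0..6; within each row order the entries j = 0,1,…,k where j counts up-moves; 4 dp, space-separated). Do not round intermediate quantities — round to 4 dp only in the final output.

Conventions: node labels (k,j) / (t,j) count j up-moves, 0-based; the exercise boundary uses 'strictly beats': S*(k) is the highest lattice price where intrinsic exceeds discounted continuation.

price = 19.1979
boundary = - - - 104.2321 116.4793 130.1656
tree:
19.1979
26.9641 10.7275
36.5822 16.4953 4.4126
47.5979 24.6308 7.5975 0.9155
58.5574 35.3507 12.9262 1.7478 0.0000
68.3645 47.5979 21.6644 3.3366 0.0000 0.0000
77.1405 58.5574 35.3507 6.3700 0.0000 0.0000 0.0000

params: Δt=0.05017 u=1.11750 d=0.89485 q=0.47451 e^(-rΔt)=0.99679
t_6 payoffs: 77.1405 58.5574 35.3507 6.3700 0.0000 0.0000 0.0000
t_5: node(5,0) S=83.4655 payoff=68.3645 vs cont=68.1037 → 68.3645 [stop]  node(5,1) S=104.2321 payoff=47.5979 vs cont=47.3932 → 47.5979 [stop]  node(5,2) S=130.1656 payoff=21.6644 vs cont=21.5298 → 21.6644 [stop]  node(5,3) S=162.5515 payoff=0.0000 vs cont=3.3366 → 3.3366 [wait]  node(5,4) S=202.9952 payoff=0.0000 vs cont=0.0000 → 0.0000 [wait]  node(5,5) S=253.5014 payoff=0.0000 vs cont=0.0000 → 0.0000 [wait]  ⇒ S*(5)=130.1656
t_4: node(4,0) S=93.2726 payoff=58.5574 vs cont=58.3230 → 58.5574 [stop]  node(4,1) S=116.4793 payoff=35.3507 vs cont=35.1791 → 35.3507 [stop]  node(4,2) S=145.4600 payoff=6.3700 vs cont=12.9262 → 12.9262 [wait]  node(4,3) S=181.6512 payoff=0.0000 vs cont=1.7478 → 1.7478 [wait]  node(4,4) S=226.8470 payoff=0.0000 vs cont=0.0000 → 0.0000 [wait]  ⇒ S*(4)=116.4793
t_3: node(3,0) S=104.2321 payoff=47.5979 vs cont=47.3932 → 47.5979 [stop]  node(3,1) S=130.1656 payoff=21.6644 vs cont=24.6308 → 24.6308 [wait]  node(3,2) S=162.5515 payoff=0.0000 vs cont=7.5975 → 7.5975 [wait]  node(3,3) S=202.9952 payoff=0.0000 vs cont=0.9155 → 0.9155 [wait]  ⇒ S*(3)=104.2321
t_2: node(2,0) S=116.4793 payoff=35.3507 vs cont=36.5822 → 36.5822 [wait]  node(2,1) S=145.4600 payoff=6.3700 vs cont=16.4953 → 16.4953 [wait]  node(2,2) S=181.6512 payoff=0.0000 vs cont=4.4126 → 4.4126 [wait]  ⇒ S*(2)=-
t_1: node(1,0) S=130.1656 payoff=21.6644 vs cont=26.9641 → 26.9641 [wait]  node(1,1) S=162.5515 payoff=0.0000 vs cont=10.7275 → 10.7275 [wait]  ⇒ S*(1)=-
t_0: node(0,0) S=145.4600 payoff=6.3700 vs cont=19.1979 → 19.1979 [wait]  ⇒ S*(0)=-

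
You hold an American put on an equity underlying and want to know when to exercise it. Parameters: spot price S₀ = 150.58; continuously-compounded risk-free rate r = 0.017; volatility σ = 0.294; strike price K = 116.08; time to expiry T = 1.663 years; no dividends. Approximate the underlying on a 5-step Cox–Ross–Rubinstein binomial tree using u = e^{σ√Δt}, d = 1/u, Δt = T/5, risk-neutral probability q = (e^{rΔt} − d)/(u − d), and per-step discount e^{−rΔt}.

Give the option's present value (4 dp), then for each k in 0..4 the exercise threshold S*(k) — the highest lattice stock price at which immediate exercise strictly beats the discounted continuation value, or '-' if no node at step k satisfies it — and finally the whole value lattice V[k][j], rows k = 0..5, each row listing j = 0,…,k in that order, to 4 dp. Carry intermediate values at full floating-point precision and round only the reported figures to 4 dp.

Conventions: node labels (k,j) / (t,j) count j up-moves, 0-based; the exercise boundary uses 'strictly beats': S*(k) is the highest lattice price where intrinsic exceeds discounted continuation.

price = 6.5559
boundary = - - - - 76.4226
tree:
6.5559
10.8228 1.9059
17.4156 3.6465 0.0000
27.0239 6.9765 0.0000 0.0000
39.6574 13.3474 0.0000 0.0000 0.0000
51.5762 25.5364 0.0000 0.0000 0.0000 0.0000

Δt=0.33260  u=1.18478  d=0.84404  q=0.47435  discount=0.99436
step 5 (expiry): payoffs max(K−S,0) = 51.5762 25.5364 0.0000 0.0000 0.0000 0.0000
step 4: (k=4,j=0): S=76.4226, K−S=39.6574, hold=39.0030 ⇒ V=39.6574 exercise | (k=4,j=1): S=107.2740, K−S=8.8060, hold=13.3474 ⇒ V=13.3474 continue | (k=4,j=2): S=150.5800, K−S=0.0000, hold=0.0000 ⇒ V=0.0000 continue | (k=4,j=3): S=211.3685, K−S=0.0000, hold=0.0000 ⇒ V=0.0000 continue | (k=4,j=4): S=296.6969, K−S=0.0000, hold=0.0000 ⇒ V=0.0000 continue  boundary S*=76.4226
step 3: (k=3,j=0): S=90.5436, K−S=25.5364, hold=27.0239 ⇒ V=27.0239 continue | (k=3,j=1): S=127.0957, K−S=0.0000, hold=6.9765 ⇒ V=6.9765 continue | (k=3,j=2): S=178.4036, K−S=0.0000, hold=0.0000 ⇒ V=0.0000 continue | (k=3,j=3): S=250.4244, K−S=0.0000, hold=0.0000 ⇒ V=0.0000 continue  boundary S*=-
step 2: (k=2,j=0): S=107.2740, K−S=8.8060, hold=17.4156 ⇒ V=17.4156 continue | (k=2,j=1): S=150.5800, K−S=0.0000, hold=3.6465 ⇒ V=3.6465 continue | (k=2,j=2): S=211.3685, K−S=0.0000, hold=0.0000 ⇒ V=0.0000 continue  boundary S*=-
step 1: (k=1,j=0): S=127.0957, K−S=0.0000, hold=10.8228 ⇒ V=10.8228 continue | (k=1,j=1): S=178.4036, K−S=0.0000, hold=1.9059 ⇒ V=1.9059 continue  boundary S*=-
step 0: (k=0,j=0): S=150.5800, K−S=0.0000, hold=6.5559 ⇒ V=6.5559 continue  boundary S*=-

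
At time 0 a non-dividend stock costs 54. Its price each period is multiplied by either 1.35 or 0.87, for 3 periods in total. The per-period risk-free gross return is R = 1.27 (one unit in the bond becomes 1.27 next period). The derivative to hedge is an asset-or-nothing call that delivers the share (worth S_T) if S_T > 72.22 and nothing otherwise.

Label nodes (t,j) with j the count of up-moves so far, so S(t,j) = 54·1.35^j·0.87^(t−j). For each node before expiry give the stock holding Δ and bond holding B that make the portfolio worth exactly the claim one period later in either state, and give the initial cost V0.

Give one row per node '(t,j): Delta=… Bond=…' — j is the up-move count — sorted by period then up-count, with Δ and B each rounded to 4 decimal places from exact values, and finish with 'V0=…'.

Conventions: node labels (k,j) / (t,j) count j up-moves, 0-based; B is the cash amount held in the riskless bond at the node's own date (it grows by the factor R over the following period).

Risk-neutral probability p* = (R−d)/(u−d) = (1.27−0.87)/(1.35−0.87) = 0.8333.
Payoffs at expiry: V(3,0)=0.0000, V(3,1)=0.0000, V(3,2)=85.6211, V(3,3)=132.8603
(2,0): S=40.8726. Δ = (V_up−V_dn)/(S_up−S_dn) = (0.0000−0.0000)/(55.1780−35.5592) = 0.0000. V = [p*·0.0000 + (1−p*)·0.0000]/1.27 = 0.0000. B = V − Δ·S = 0.0000.
(2,1): S=63.4230. Δ = (V_up−V_dn)/(S_up−S_dn) = (85.6211−0.0000)/(85.6211−55.1780) = 2.8125. V = [p*·85.6211 + (1−p*)·0.0000]/1.27 = 56.1818. B = V − Δ·S = -122.1954.
(2,2): S=98.4150. Δ = (V_up−V_dn)/(S_up−S_dn) = (132.8603−85.6211)/(132.8603−85.6211) = 1.0000. V = [p*·132.8603 + (1−p*)·85.6211]/1.27 = 98.4150. B = V − Δ·S = 0.0000.
(1,0): S=46.9800. Δ = (V_up−V_dn)/(S_up−S_dn) = (56.1818−0.0000)/(63.4230−40.8726) = 2.4914. V = [p*·56.1818 + (1−p*)·0.0000]/1.27 = 36.8647. B = V − Δ·S = -80.1807.
(1,1): S=72.9000. Δ = (V_up−V_dn)/(S_up−S_dn) = (98.4150−56.1818)/(98.4150−63.4230) = 1.2069. V = [p*·98.4150 + (1−p*)·56.1818]/1.27 = 71.9497. B = V − Δ·S = -16.0361.
(0,0): S=54.0000. Δ = (V_up−V_dn)/(S_up−S_dn) = (71.9497−36.8647)/(72.9000−46.9800) = 1.3536. V = [p*·71.9497 + (1−p*)·36.8647]/1.27 = 52.0490. B = V − Δ·S = -21.0448.
As a check, the time-0 holding Δ(0,0)·S0 + B(0,0) comes to 52.0490 — exactly V0.

(0,0): Delta=1.3536 Bond=-21.0448
(1,0): Delta=2.4914 Bond=-80.1807
(1,1): Delta=1.2069 Bond=-16.0361
(2,0): Delta=0.0000 Bond=0.0000
(2,1): Delta=2.8125 Bond=-122.1954
(2,2): Delta=1.0000 Bond=0.0000
V0=52.0490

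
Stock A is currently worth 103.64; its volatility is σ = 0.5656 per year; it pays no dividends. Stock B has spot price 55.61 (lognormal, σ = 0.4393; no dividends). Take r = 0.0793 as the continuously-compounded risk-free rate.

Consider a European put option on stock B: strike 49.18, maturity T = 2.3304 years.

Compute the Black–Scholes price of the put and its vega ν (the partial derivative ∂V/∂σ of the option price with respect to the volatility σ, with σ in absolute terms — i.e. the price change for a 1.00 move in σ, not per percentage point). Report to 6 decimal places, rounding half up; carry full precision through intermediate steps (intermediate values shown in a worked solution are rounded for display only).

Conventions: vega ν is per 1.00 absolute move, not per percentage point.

σ√T = 0.4393·√2.3304 = 0.670620
d₁ = (ln(S/K) + (r+σ²/2)T) / (σ√T) = (ln(55.61/49.18) + (0.0793+0.4393²/2)·2.3304) / 0.670620 = (0.122876 + 0.409666) / 0.670620 = 0.794104
d₂ = d₁ − σ√T = 0.794104 − 0.670620 = 0.123485
e^{−rT} = 0.831270
N(−d₁) = 0.213567,  N(−d₂) = 0.450862
Put price V = K·e^{−rT}·N(−d₂) − S·N(−d₁) = 18.432063 − 11.876478 = 6.555584
φ(d₁) = (1/√(2π))·e^{−d₁²/2} = 0.291056
ν = S·φ(d₁)·√T = 24.708407

price = 6.555584
ν = 24.708407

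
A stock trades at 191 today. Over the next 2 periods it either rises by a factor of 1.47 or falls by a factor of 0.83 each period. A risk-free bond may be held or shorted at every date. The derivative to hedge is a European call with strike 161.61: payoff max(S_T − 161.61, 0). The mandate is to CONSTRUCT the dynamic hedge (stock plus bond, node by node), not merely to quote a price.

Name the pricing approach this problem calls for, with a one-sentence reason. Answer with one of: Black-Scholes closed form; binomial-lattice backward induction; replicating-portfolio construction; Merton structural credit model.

framework: replicating-portfolio construction

Key observation: what is demanded is not a single number but the (Δ, B) position at each node of the 1.47/0.83 tree starting at 191; constructing those positions is the replicating-portfolio method.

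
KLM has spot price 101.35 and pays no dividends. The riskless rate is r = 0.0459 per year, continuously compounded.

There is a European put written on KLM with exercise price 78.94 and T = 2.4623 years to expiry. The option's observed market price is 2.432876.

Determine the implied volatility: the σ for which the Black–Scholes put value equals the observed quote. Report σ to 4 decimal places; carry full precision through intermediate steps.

At σ = 0.2282 the Black–Scholes value reproduces the quote:
σ√T = 0.2282·√2.4623 = 0.358085
d₁ = (ln(S/K) + (r+σ²/2)T) / (σ√T) = (ln(101.35/78.94) + (0.0459+0.2282²/2)·2.4623) / 0.358085 = (0.249892 + 0.177132) / 0.358085 = 1.192521
d₂ = d₁ − σ√T = 1.192521 − 0.358085 = 0.834436
e^{−rT} = 0.893133
N(−d₁) = 0.116529,  N(−d₂) = 0.202018
V = K·e^{−rT}·N(−d₂) − S·N(−d₁) = 14.243044 − 11.810169 = 2.432876 (the quoted price), and the Black–Scholes price is strictly increasing in σ, so σ is unique

sigma = 0.2282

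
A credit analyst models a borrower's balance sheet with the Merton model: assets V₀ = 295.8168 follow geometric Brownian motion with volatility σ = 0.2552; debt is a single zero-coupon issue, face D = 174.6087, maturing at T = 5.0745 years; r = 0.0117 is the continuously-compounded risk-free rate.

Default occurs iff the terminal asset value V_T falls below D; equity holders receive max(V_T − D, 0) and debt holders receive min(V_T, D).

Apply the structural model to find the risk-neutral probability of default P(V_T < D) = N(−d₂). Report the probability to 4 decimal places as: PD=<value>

PD=0.2318

With assets at 295.8168 and a single debt payment of 174.6087 at 5.0745 years:
d₁ = [ln(V₀/D) + (r + σ²/2)T] / (σ√T)
   = [ln(295.8168/174.6087) + (0.0117 + 0.5·0.2552²)·5.0745] / (0.2552·√5.0745)
   = [0.527193 + 0.224615] / 0.574880 = 1.307765
d₂ = d₁ − σ√T = 1.307765 − 0.574880 = 0.732885
risk-neutral PD = N(−d₂) = N(-0.732885) = 0.231814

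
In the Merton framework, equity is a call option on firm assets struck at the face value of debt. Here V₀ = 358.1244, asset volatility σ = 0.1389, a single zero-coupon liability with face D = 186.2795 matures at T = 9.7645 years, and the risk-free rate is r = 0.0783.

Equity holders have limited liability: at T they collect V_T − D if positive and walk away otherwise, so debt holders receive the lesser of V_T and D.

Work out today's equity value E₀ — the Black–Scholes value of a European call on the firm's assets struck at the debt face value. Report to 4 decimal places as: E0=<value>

E0=271.4149

Work the structural quantities from V₀ = 358.1244 against face 186.2795:
d₁ = [ln(V₀/D) + (r + σ²/2)T] / (σ√T)
   = [ln(358.1244/186.2795) + (0.0783 + 0.5·0.1389²)·9.7645] / (0.1389·√9.7645)
   = [0.653632 + 0.858755] / 0.434037 = 3.484461
d₂ = d₁ − σ√T = 3.484461 − 0.434037 = 3.050424
N(d₁) = 0.999753,  N(d₂) = 0.998857,  e^(−rT) = 0.465539
E₀ = V₀·N(d₁) − D·e^(−rT)·N(d₂)
   = 358.1244·0.999753 − 186.2795·0.465539·0.998857 = 271.414895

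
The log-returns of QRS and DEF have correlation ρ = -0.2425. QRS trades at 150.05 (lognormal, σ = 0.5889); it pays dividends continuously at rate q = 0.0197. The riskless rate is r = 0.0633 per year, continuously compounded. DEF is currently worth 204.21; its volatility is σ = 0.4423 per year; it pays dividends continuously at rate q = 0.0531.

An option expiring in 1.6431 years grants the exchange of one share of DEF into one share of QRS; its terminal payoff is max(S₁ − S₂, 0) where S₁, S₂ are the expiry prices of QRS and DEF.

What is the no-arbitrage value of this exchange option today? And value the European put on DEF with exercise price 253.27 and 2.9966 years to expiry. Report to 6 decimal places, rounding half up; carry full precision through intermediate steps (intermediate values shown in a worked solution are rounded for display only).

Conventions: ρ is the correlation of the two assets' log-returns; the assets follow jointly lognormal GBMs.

σ_eff = √(σ₁² + σ₂² − 2ρσ₁σ₂) = √(0.5889² + 0.4423² − 2·-0.2425·0.5889·0.4423) = 0.817778
d₁ = (ln(S₁/S₂) + (q₂ − q₁ + σ_eff²/2)T) / (σ_eff√T) = (ln(150.05/204.21) + (0.0531 − 0.0197 + 0.334380)·1.6431) / 1.048256 = 0.282488
d₂ = d₁ − σ_eff√T = 0.282488 − 1.048256 = -0.765768
N(d₁) = 0.611215,  N(d₂) = 0.221907
V = S₁·e^{−q₁T}·N(d₁) − S₂·e^{−q₂T}·N(d₂) = 88.791723 − 41.529496 = 47.262226
[vanilla: DEF put K=253.27]
σ√T = 0.4423·√2.9966 = 0.765652
d₁ = (ln(S/K) + (r−q+σ²/2)T) / (σ√T) = (ln(204.21/253.27) + (0.0633−0.0531+0.4423²/2)·2.9966) / 0.765652 = (-0.215307 + 0.323677) / 0.765652 = 0.141539
d₂ = d₁ − σ√T = 0.141539 − 0.765652 = -0.624113
e^{−rT} = 0.827220
e^{−qT} = 0.852894
N(−d₁) = 0.443722,  N(−d₂) = 0.733723
price = K·e^{−rT}·N(−d₂) − S·e^{−qT}·N(−d₁) = 153.722352 − 77.282900 = 76.439451

exchange price = 47.262226
price(DEF put K=253.27) = 76.439451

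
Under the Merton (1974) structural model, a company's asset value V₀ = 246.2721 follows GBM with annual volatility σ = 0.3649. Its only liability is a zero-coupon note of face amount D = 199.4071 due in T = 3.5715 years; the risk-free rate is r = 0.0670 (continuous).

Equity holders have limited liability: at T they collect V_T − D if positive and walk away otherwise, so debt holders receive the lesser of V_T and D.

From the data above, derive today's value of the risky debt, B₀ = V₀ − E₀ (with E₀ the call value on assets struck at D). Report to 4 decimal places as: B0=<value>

Apply the equity-as-call identities (strike 199.4071, horizon 3.5715 years):
d₁ = [ln(V₀/D) + (r + σ²/2)T] / (σ√T)
   = [ln(246.2721/199.4071) + (0.0670 + 0.5·0.3649²)·3.5715] / (0.3649·√3.5715)
   = [0.211089 + 0.477067] / 0.689603 = 0.997901
d₂ = d₁ − σ√T = 0.997901 − 0.689603 = 0.308297
N(d₁) = 0.840836,  N(d₂) = 0.621072,  e^(−rT) = 0.787186
E₀ = V₀·N(d₁) − D·e^(−rT)·N(d₂)
   = 246.2721·0.840836 − 199.4071·0.787186·0.621072 = 109.584508
B₀ = V₀ − E₀ = 246.2721 − 109.584508 = 136.687592

B0=136.6876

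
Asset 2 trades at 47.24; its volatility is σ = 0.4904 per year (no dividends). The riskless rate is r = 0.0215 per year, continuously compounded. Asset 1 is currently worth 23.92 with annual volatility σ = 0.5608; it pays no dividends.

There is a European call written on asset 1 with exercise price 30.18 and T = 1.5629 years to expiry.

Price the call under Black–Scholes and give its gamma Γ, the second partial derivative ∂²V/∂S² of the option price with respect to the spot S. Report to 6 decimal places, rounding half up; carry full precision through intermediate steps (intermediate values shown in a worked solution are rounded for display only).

σ√T = 0.5608·√1.5629 = 0.701090
d₁ = (ln(S/K) + (r+σ²/2)T) / (σ√T) = (ln(23.92/30.18) + (0.0215+0.5608²/2)·1.5629) / 0.701090 = (-0.232465 + 0.279366) / 0.701090 = 0.066898
d₂ = d₁ − σ√T = 0.066898 − 0.701090 = -0.634192
e^{−rT} = 0.966956
N(d₁) = 0.526668,  N(d₂) = 0.262978
Call price V = S·N(d₁) − K·e^{−rT}·N(d₂) = 12.597908 − 7.674408 = 4.923500
φ(d₁) = (1/√(2π))·e^{−d₁²/2} = 0.398051
Γ = φ(d₁) / (S·σ·√T) = 0.023736

price = 4.923500
Γ = 0.023736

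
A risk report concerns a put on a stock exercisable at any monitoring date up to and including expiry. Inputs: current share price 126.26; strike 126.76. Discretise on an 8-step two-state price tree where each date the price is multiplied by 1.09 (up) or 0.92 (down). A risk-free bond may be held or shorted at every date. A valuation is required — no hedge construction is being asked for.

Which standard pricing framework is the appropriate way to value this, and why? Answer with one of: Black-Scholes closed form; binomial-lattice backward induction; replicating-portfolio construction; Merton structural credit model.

Key observation: the exercise right at every one of the 8 steps is what matters: each node needs max(126.76 − S, continuation), which only the stepwise tree valuation starting from spot 126.26 delivers.

framework: binomial-lattice backward induction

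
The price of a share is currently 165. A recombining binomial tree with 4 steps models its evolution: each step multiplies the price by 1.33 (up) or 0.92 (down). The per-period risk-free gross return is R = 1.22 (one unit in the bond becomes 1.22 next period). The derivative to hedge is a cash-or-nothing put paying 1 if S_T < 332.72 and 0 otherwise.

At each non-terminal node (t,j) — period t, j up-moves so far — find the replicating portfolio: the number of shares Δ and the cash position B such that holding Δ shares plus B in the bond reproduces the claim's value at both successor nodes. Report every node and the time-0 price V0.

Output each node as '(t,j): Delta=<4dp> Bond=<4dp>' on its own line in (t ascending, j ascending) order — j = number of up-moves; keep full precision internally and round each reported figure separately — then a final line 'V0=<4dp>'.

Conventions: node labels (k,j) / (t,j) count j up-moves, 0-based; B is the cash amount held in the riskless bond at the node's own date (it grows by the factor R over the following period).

(0,0): Delta=-0.0035 Bond=0.7110
(1,0): Delta=-0.0058 Bond=1.2123
(1,1): Delta=-0.0029 Bond=0.7410
(2,0): Delta=0.0000 Bond=0.6719
(2,1): Delta=-0.0072 Bond=1.7750
(2,2): Delta=-0.0018 Bond=0.5847
(3,0): Delta=0.0000 Bond=0.8197
(3,1): Delta=0.0000 Bond=0.8197
(3,2): Delta=-0.0091 Bond=2.6589
(3,3): Delta=0.0000 Bond=0.0000
V0=0.1322

Arbitrage-free pricing uses the up-move probability p* = (R−d)/(u−d) = 0.7317, discounting each step at R = 1.22.
Payoffs at expiry: V(4,0)=1.0000, V(4,1)=1.0000, V(4,2)=1.0000, V(4,3)=0.0000, V(4,4)=0.0000
Node (3,0) S=128.4835: V=(p*·1.0000+(1−p*)·1.0000)/1.22=0.8197; Δ=(1.0000−1.0000)/(170.8831−118.2048)=0.0000; B=V−Δ·S=0.8197
Node (3,1) S=185.7425: V=(p*·1.0000+(1−p*)·1.0000)/1.22=0.8197; Δ=(1.0000−1.0000)/(247.0375−170.8831)=0.0000; B=V−Δ·S=0.8197
Node (3,2) S=268.5190: V=(p*·0.0000+(1−p*)·1.0000)/1.22=0.2199; Δ=(0.0000−1.0000)/(357.1303−247.0375)=-0.0091; B=V−Δ·S=2.6589
Node (3,3) S=388.1851: V=(p*·0.0000+(1−p*)·0.0000)/1.22=0.0000; Δ=(0.0000−0.0000)/(516.2862−357.1303)=0.0000; B=V−Δ·S=0.0000
Node (2,0) S=139.6560: V=(p*·0.8197+(1−p*)·0.8197)/1.22=0.6719; Δ=(0.8197−0.8197)/(185.7425−128.4835)=0.0000; B=V−Δ·S=0.6719
Node (2,1) S=201.8940: V=(p*·0.2199+(1−p*)·0.8197)/1.22=0.3122; Δ=(0.2199−0.8197)/(268.5190−185.7425)=-0.0072; B=V−Δ·S=1.7750
Node (2,2) S=291.8685: V=(p*·0.0000+(1−p*)·0.2199)/1.22=0.0484; Δ=(0.0000−0.2199)/(388.1851−268.5190)=-0.0018; B=V−Δ·S=0.5847
Node (1,0) S=151.8000: V=(p*·0.3122+(1−p*)·0.6719)/1.22=0.3350; Δ=(0.3122−0.6719)/(201.8940−139.6560)=-0.0058; B=V−Δ·S=1.2123
Node (1,1) S=219.4500: V=(p*·0.0484+(1−p*)·0.3122)/1.22=0.0977; Δ=(0.0484−0.3122)/(291.8685−201.8940)=-0.0029; B=V−Δ·S=0.7410
Node (0,0) S=165.0000: V=(p*·0.0977+(1−p*)·0.3350)/1.22=0.1322; Δ=(0.0977−0.3350)/(219.4500−151.8000)=-0.0035; B=V−Δ·S=0.7110
Sanity check at the root: Δ(0,0)·S0 + B(0,0) reproduces V0 = 0.1322.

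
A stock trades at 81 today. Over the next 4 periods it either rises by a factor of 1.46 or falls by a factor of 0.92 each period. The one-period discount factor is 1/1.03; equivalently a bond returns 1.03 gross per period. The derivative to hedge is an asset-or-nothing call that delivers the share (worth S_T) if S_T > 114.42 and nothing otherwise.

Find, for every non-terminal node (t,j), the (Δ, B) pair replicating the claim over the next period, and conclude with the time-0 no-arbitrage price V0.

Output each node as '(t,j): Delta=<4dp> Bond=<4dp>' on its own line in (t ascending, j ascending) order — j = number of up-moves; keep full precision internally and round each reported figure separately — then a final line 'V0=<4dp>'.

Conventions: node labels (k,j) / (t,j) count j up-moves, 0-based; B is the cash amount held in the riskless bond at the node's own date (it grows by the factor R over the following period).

(0,0): Delta=1.3868 Bond=-85.7198
(1,0): Delta=1.1939 Bond=-73.9184
(1,1): Delta=1.8619 Bond=-144.4768
(2,0): Delta=0.7807 Bond=-47.8063
(2,1): Delta=2.2118 Bond=-186.8791
(2,2): Delta=1.0000 Bond=0.0000
(3,0): Delta=0.0000 Bond=0.0000
(3,1): Delta=2.7037 Bond=-241.7259
(3,2): Delta=1.0000 Bond=0.0000
(3,3): Delta=1.0000 Bond=0.0000
V0=26.6090

Since d<R<u, set p* = (R−d)/(u−d) = 0.2037; price each node as the discounted p*-expectation of its children.
Expiry values: V(4,0)=0.0000, V(4,1)=0.0000, V(4,2)=146.1391, V(4,3)=231.9164, V(4,4)=368.0412
  t=3,j=0: stock 63.0737 → up 92.0876 (V=0.0000), down 58.0278 (V=0.0000). Price 0.0000; hedge Δ=0.0000, bond B=0.0000.
  t=3,j=1: stock 100.0953 → up 146.1391 (V=146.1391), down 92.0876 (V=0.0000). Price 28.9020; hedge Δ=2.7037, bond B=-241.7259.
  t=3,j=2: stock 158.8468 → up 231.9164 (V=231.9164), down 146.1391 (V=146.1391). Price 158.8468; hedge Δ=1.0000, bond B=0.0000.
  t=3,j=3: stock 252.0830 → up 368.0412 (V=368.0412), down 231.9164 (V=231.9164). Price 252.0830; hedge Δ=1.0000, bond B=0.0000.
  t=2,j=0: stock 68.5584 → up 100.0953 (V=28.9020), down 63.0737 (V=0.0000). Price 5.7160; hedge Δ=0.7807, bond B=-47.8063.
  t=2,j=1: stock 108.7992 → up 158.8468 (V=158.8468), down 100.0953 (V=28.9020). Price 53.7595; hedge Δ=2.2118, bond B=-186.8791.
  t=2,j=2: stock 172.6596 → up 252.0830 (V=252.0830), down 158.8468 (V=158.8468). Price 172.6596; hedge Δ=1.0000, bond B=0.0000.
  t=1,j=0: stock 74.5200 → up 108.7992 (V=53.7595), down 68.5584 (V=5.7160). Price 15.0511; hedge Δ=1.1939, bond B=-73.9184.
  t=1,j=1: stock 118.2600 → up 172.6596 (V=172.6596), down 108.7992 (V=53.7595). Price 75.7086; hedge Δ=1.8619, bond B=-144.4768.
  t=0,j=0: stock 81.0000 → up 118.2600 (V=75.7086), down 74.5200 (V=15.0511). Price 26.6090; hedge Δ=1.3868, bond B=-85.7198.
Verification: the root portfolio costs Δ(0,0)·S0 + B(0,0) = 26.6090, matching V0.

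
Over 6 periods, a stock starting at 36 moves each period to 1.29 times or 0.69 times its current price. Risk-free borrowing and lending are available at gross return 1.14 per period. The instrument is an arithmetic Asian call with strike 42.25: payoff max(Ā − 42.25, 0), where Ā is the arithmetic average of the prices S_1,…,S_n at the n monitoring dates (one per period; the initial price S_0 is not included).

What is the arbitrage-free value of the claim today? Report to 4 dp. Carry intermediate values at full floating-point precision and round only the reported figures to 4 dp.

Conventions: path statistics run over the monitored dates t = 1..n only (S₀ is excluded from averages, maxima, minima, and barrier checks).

Set p* = 0.7500 (from d < R < u); the path-dependent value is the discounted p*-expectation over all price paths.
Enumerate all 2^6 = 64 price paths (U = up ×1.29, D = down ×0.69); each path with k up-moves has probability p*^k·(1−p*)^(6−k).
DDDDDD: Ā=11.9136, payoff=0.0000, prob=0.000244
UDDDDD: Ā=22.2733, payoff=0.0000, prob=0.000732
DUDDDD: Ā=18.6733, payoff=0.0000, prob=0.000732
UUDDDD: Ā=34.9109, payoff=0.0000, prob=0.002197
DDUDDD: Ā=16.1893, payoff=0.0000, prob=0.000732
UDUDDD: Ā=30.2669, payoff=0.0000, prob=0.002197
DUUDDD: Ā=26.6669, payoff=0.0000, prob=0.002197
UUUDDD: Ā=49.8555, payoff=7.6055, prob=0.006592
DDDUDD: Ā=14.4753, payoff=0.0000, prob=0.000732
UDDUDD: Ā=27.0625, payoff=0.0000, prob=0.002197
DUDUDD: Ā=23.4625, payoff=0.0000, prob=0.002197
UUDUDD: Ā=43.8647, payoff=1.6147, prob=0.006592
DDUUDD: Ā=20.9785, payoff=0.0000, prob=0.002197
UDUUDD: Ā=39.2207, payoff=0.0000, prob=0.006592
DUUUDD: Ā=35.6207, payoff=0.0000, prob=0.006592
UUUUDD: Ā=66.5953, payoff=24.3453, prob=0.019775
DDDDUD: Ā=13.2927, payoff=0.0000, prob=0.000732
UDDDUD: Ā=24.8515, payoff=0.0000, prob=0.002197
DUDDUD: Ā=21.2515, payoff=0.0000, prob=0.002197
UUDDUD: Ā=39.7311, payoff=0.0000, prob=0.006592
DDUDUD: Ā=18.7675, payoff=0.0000, prob=0.002197
UDUDUD: Ā=35.0871, payoff=0.0000, prob=0.006592
DUUDUD: Ā=31.4871, payoff=0.0000, prob=0.006592
UUUDUD: Ā=58.8672, payoff=16.6172, prob=0.019775
DDDUUD: Ā=17.0536, payoff=0.0000, prob=0.002197
UDDUUD: Ā=31.8828, payoff=0.0000, prob=0.006592
DUDUUD: Ā=28.2828, payoff=0.0000, prob=0.006592
UUDUUD: Ā=52.8765, payoff=10.6265, prob=0.019775
DDUUUD: Ā=25.7988, payoff=0.0000, prob=0.006592
UDUUUD: Ā=48.2325, payoff=5.9825, prob=0.019775
DUUUUD: Ā=44.6325, payoff=2.3825, prob=0.019775
UUUUUD: Ā=83.4433, payoff=41.1933, prob=0.059326
DDDDDU: Ā=12.4767, payoff=0.0000, prob=0.000732
UDDDDU: Ā=23.3259, payoff=0.0000, prob=0.002197
DUDDDU: Ā=19.7259, payoff=0.0000, prob=0.002197
UUDDDU: Ā=36.8789, payoff=0.0000, prob=0.006592
DDUDDU: Ā=17.2419, payoff=0.0000, prob=0.002197
UDUDDU: Ā=32.2349, payoff=0.0000, prob=0.006592
DUUDDU: Ā=28.6349, payoff=0.0000, prob=0.006592
UUUDDU: Ā=53.5348, payoff=11.2848, prob=0.019775
DDDUDU: Ā=15.5280, payoff=0.0000, prob=0.002197
UDDUDU: Ā=29.0306, payoff=0.0000, prob=0.006592
DUDUDU: Ā=25.4306, payoff=0.0000, prob=0.006592
UUDUDU: Ā=47.5441, payoff=5.2941, prob=0.019775
DDUUDU: Ā=22.9466, payoff=0.0000, prob=0.006592
UDUUDU: Ā=42.9001, payoff=0.6501, prob=0.019775
DUUUDU: Ā=39.3001, payoff=0.0000, prob=0.019775
UUUUDU: Ā=73.4741, payoff=31.2241, prob=0.059326
DDDDUU: Ā=14.3453, payoff=0.0000, prob=0.002197
UDDDUU: Ā=26.8195, payoff=0.0000, prob=0.006592
DUDDUU: Ā=23.2195, payoff=0.0000, prob=0.006592
UUDDUU: Ā=43.4105, payoff=1.1605, prob=0.019775
DDUDUU: Ā=20.7355, payoff=0.0000, prob=0.006592
UDUDUU: Ā=38.7665, payoff=0.0000, prob=0.019775
DUUDUU: Ā=35.1665, payoff=0.0000, prob=0.019775
UUUDUU: Ā=65.7460, payoff=23.4960, prob=0.059326
DDDUUU: Ā=19.0216, payoff=0.0000, prob=0.006592
UDDUUU: Ā=35.5621, payoff=0.0000, prob=0.019775
DUDUUU: Ā=31.9621, payoff=0.0000, prob=0.019775
UUDUUU: Ā=59.7552, payoff=17.5052, prob=0.059326
DDUUUU: Ā=29.4781, payoff=0.0000, prob=0.019775
UDUUUU: Ā=55.1112, payoff=12.8612, prob=0.059326
DUUUUU: Ā=51.5112, payoff=9.2612, prob=0.059326
UUUUUU: Ā=96.3036, payoff=54.0536, prob=0.177979
Price = Σ prob·payoff / R^6 = 19.271550 / 2.194973 = 8.7799

price = 8.7799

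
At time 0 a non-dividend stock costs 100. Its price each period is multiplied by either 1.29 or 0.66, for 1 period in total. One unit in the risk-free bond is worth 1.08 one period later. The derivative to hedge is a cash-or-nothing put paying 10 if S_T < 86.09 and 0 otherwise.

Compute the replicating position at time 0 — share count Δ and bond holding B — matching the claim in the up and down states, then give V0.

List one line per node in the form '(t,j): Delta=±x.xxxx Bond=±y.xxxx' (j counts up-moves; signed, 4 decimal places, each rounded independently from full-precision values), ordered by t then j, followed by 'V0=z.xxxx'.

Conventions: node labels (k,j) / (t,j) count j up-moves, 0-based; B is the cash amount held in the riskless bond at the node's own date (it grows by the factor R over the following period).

(0,0): Delta=-0.1587 Bond=18.9594
V0=3.0864

Under the risk-neutral measure, an up-move has probability p* = (R−d)/(u−d) = 0.6667 and values discount at R = 1.08.
At maturity the claim pays: V(1,0)=10.0000, V(1,1)=0.0000
Node (0,0) S=100.0000: V=(p*·0.0000+(1−p*)·10.0000)/1.08=3.0864; Δ=(0.0000−10.0000)/(129.0000−66.0000)=-0.1587; B=V−Δ·S=18.9594
As a check, the time-0 holding Δ(0,0)·S0 + B(0,0) comes to 3.0864 — exactly V0.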